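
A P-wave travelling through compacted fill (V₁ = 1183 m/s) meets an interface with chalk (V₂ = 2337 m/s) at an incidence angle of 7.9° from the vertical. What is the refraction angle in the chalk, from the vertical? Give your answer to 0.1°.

15.8°

Snell's law: sin θ₂ = (V₂/V₁)·sin θ₁ = (2337/1183)·sin 7.9° = 0.2715.
θ₂ = sin⁻¹(0.2715) = 15.75° (from vertical).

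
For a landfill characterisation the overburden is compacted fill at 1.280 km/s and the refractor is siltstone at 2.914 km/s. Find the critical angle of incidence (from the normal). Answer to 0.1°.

At critical incidence the refracted ray runs along the interface (θ₂ = 90°), so sin θ_c = V₁/V₂.
θ_c = arcsin(1.280/2.914) = arcsin 0.4393 = 26.06°.

26.1°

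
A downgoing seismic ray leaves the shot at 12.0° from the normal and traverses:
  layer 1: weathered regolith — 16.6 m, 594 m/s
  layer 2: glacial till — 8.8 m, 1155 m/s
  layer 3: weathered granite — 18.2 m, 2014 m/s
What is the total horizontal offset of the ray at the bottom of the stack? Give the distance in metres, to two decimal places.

25.51 m

Ray parameter p = sin 12.0° / 594 m/s = 3.5002e-04 s/m.
Layer 1: θ = 12.00°; offset = 16.6·tan 12.00° = 3.5284 m.
Layer 2: sin θ = p·1155 = 0.4043 → θ = 23.85°; offset = 8.8·tan 23.85° = 3.8896 m.
Layer 3: sin θ = p·2014 = 0.7049 → θ = 44.82°; offset = 18.2·tan 44.82° = 18.0890 m.
Total horizontal offset = 25.5070 m.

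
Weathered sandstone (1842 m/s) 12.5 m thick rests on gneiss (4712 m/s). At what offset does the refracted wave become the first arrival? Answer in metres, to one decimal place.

x_cross = 2h·√((V₂+V₁)/(V₂−V₁)).
(V₂+V₁)/(V₂−V₁) = (4712+1842)/(4712−1842) = 2.2836; √ = 1.5112.
x_cross = 2·12.5·1.5112 = 37.78 m.

37.8 m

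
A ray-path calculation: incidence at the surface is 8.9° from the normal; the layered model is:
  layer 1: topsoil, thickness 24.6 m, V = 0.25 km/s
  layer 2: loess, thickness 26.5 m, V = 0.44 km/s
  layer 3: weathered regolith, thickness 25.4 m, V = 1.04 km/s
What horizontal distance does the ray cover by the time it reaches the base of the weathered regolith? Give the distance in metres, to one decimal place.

32.7 m

Apply Snell's law at each interface; in layer i the horizontal offset is hᵢ·tan θᵢ.
Layer 1: θ = 8.90°; offset = 24.6·tan 8.90° = 3.852 m.
Layer 2: sin θ = 0.44·sin 8.9°/0.25 = 0.2723, θ = 15.80°; offset = 26.5·tan 15.80° = 7.499 m.
Layer 3: sin θ = 1.04·sin 8.9°/0.25 = 0.6436, θ = 40.06°; offset = 25.4·tan 40.06° = 21.359 m.
Total horizontal offset = 32.710 m.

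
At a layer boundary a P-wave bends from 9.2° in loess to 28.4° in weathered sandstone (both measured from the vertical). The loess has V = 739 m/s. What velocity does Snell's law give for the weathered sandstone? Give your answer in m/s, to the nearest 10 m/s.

sin 9.2° = 0.1599; sin 28.4° = 0.4756.
V₂ = V₁·(sin θ₂/sin θ₁) = 739·(0.4756/0.1599) = 2198.42 m/s.

2200 m/s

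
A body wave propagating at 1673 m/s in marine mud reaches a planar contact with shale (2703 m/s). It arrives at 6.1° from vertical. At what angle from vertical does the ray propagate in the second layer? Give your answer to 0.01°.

9.89°

Snell's law: sin θ₂ = (V₂/V₁)·sin θ₁ = (2703/1673)·sin 6.1° = 0.1717.
θ₂ = sin⁻¹(0.1717) = 9.89° (from vertical).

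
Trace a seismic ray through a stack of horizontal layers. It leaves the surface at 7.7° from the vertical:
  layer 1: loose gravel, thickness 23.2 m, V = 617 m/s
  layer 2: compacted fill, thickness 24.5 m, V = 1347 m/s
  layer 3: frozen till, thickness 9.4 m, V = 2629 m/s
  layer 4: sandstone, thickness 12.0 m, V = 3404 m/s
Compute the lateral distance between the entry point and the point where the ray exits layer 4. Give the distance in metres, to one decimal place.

Apply Snell's law at each interface; in layer i the horizontal offset is hᵢ·tan θᵢ.
Layer 1: θ = 7.70°; offset = 23.2·tan 7.70° = 3.137 m.
Layer 2: sin θ = 1347·sin 7.7°/617 = 0.2925, θ = 17.01°; offset = 24.5·tan 17.01° = 7.494 m.
Layer 3: sin θ = 2629·sin 7.7°/617 = 0.5709, θ = 34.81°; offset = 9.4·tan 34.81° = 6.536 m.
Layer 4: sin θ = 3404·sin 7.7°/617 = 0.7392, θ = 47.66°; offset = 12.0·tan 47.66° = 13.171 m.
Total horizontal offset = 30.339 m.

30.3 m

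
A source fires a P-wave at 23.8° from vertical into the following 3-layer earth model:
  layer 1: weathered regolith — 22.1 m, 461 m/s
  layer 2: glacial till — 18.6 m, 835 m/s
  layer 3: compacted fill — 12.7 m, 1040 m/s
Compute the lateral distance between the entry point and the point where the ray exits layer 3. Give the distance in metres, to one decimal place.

57.6 m

Apply Snell's law at each interface; in layer i the horizontal offset is hᵢ·tan θᵢ.
Layer 1: θ = 23.80°; offset = 22.1·tan 23.80° = 9.747 m.
Layer 2: sin θ = 835·sin 23.8°/461 = 0.7309, θ = 46.96°; offset = 18.6·tan 46.96° = 19.921 m.
Layer 3: sin θ = 1040·sin 23.8°/461 = 0.9104, θ = 65.56°; offset = 12.7·tan 65.56° = 27.943 m.
Summing the layer offsets gives 57.612 m.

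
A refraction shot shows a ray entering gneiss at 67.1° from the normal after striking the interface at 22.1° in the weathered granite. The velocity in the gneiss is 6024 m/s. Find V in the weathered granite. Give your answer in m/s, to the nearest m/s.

2460 m/s

Snell's law: sin 22.1°/V₁ = sin 67.1°/V₂.
V₁ = V₂·sin 22.1°/sin 67.1° = 6024 × 0.4084 = 2460.28 m/s.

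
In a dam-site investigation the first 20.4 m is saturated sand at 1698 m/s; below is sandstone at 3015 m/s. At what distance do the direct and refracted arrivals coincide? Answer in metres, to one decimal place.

x_cross = 2h·√((V₂+V₁)/(V₂−V₁)).
(V₂+V₁)/(V₂−V₁) = (3015+1698)/(3015−1698) = 3.5786; √ = 1.8917.
x_cross = 2·20.4·1.8917 = 77.18 m.

77.2 m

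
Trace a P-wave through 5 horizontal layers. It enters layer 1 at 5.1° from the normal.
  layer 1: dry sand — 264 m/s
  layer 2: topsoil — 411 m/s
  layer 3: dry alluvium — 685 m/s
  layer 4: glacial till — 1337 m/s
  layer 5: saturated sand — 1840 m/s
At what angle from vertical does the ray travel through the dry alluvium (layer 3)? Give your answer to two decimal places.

13.34°

Ray parameter p = sin 5.1° / 264 = 3.3672e-04 s/m.
sin θ_3 = p·V_3 = 3.3672e-04 × 685 = 0.2307.
θ_3 = 13.34° from the vertical.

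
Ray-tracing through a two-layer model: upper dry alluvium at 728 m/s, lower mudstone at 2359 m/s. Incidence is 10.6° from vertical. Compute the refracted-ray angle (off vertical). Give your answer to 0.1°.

36.6°

Snell's law: sin θ₂ = (V₂/V₁)·sin θ₁ = (2359/728)·sin 10.6° = 0.5961.
θ₂ = arcsin 0.5961 = 36.59° from the normal.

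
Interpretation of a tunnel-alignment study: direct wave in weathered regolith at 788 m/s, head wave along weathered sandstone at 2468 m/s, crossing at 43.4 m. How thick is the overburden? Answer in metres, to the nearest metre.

16 m

x_cross = 2h·√((V₂+V₁)/(V₂−V₁)) → h = x_cross / (2·√((V₂+V₁)/(V₂−V₁))).
√((V₂+V₁)/(V₂−V₁)) = √((2468+788)/(2468−788)) = 1.3922.
h = 43.4 / (2·1.3922) = 15.59 m.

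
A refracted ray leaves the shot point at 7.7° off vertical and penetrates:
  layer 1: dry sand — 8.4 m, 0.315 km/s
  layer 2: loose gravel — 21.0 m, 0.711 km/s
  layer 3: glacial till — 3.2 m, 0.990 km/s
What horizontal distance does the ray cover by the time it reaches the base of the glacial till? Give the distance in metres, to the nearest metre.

9 m

Ray parameter p = sin 7.7° / 0.315 km/s = 4.2535e-01 s/km.
Layer 1: θ = 7.70°; offset = 8.4·tan 7.70° = 1.136 m.
Layer 2: sin θ = p·0.711 = 0.3024 → θ = 17.60°; offset = 21.0·tan 17.60° = 6.663 m.
Layer 3: sin θ = p·0.990 = 0.4211 → θ = 24.90°; offset = 3.2·tan 24.90° = 1.486 m.
Σ offsets = 9.284 m.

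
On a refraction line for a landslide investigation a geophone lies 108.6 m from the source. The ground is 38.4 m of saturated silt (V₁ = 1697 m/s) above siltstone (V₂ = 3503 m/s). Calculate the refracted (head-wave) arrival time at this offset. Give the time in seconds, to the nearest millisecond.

t = x/V₂ + 2h·√(V₂²−V₁²)/(V₁V₂).
√(V₂²−V₁²) = √(3503²−1697²) = 3064.5 m/s; delay term = 2·38.4·3064.5/(1697·3503) = 0.03959 s.
t = 108.6/3503 + 0.03959 = 0.07059 s.

0.071 s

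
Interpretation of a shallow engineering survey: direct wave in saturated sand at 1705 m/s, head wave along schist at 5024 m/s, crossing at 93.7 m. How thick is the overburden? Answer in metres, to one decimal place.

32.9 m

h = (x_cross/2)·√((V₂−V₁)/(V₂+V₁)).
(V₂−V₁)/(V₂+V₁) = (5024−1705)/(5024+1705) = 0.4932; √ = 0.7023.
h = (93.7/2)·0.7023 = 32.90 m.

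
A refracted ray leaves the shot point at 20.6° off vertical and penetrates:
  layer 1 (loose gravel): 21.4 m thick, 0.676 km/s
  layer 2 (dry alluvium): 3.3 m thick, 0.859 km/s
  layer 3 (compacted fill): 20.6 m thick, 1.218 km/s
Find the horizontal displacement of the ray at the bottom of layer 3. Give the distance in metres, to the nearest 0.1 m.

26.6 m

p = sin θ₁/V₁ = sin 20.6°/0.676 = 5.2048e-01 s/km is conserved through the stack.
Layer 1: θ = 20.60°; offset = 21.4·tan 20.60° = 8.044 m.
Layer 2: sin θ = p·0.859 = 0.4471 → θ = 26.56°; offset = 3.3·tan 26.56° = 1.649 m.
Layer 3: sin θ = p·1.218 = 0.6339 → θ = 39.34°; offset = 20.6·tan 39.34° = 16.886 m.
Total horizontal offset = 26.579 m.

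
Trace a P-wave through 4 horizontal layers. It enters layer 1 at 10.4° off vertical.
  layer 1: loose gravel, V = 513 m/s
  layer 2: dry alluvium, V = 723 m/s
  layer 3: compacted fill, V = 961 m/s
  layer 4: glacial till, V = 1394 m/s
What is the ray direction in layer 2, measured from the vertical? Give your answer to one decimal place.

Ray parameter p = sin 10.4° / 513 = 3.5189e-04 s/m.
sin θ_2 = p·V_2 = 3.5189e-04 × 723 = 0.2544.
θ_2 = 14.74° from the vertical.

14.7°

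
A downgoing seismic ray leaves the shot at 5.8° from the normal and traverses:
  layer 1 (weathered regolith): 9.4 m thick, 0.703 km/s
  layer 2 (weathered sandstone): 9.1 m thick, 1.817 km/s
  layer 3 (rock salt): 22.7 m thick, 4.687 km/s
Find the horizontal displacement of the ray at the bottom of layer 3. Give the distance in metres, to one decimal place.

Apply Snell's law at each interface; in layer i the horizontal offset is hᵢ·tan θᵢ.
Layer 1: θ = 5.80°; offset = 9.4·tan 5.80° = 0.955 m.
Layer 2: sin θ = 1.817·sin 5.8°/0.703 = 0.2612, θ = 15.14°; offset = 9.1·tan 15.14° = 2.462 m.
Layer 3: sin θ = 4.687·sin 5.8°/0.703 = 0.6738, θ = 42.36°; offset = 22.7·tan 42.36° = 20.697 m.
Total horizontal offset = 24.114 m.

24.1 m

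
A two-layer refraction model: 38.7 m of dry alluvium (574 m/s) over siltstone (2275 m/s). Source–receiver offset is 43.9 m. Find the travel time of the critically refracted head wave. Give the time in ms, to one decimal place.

149.8 ms

t = x/V₂ + 2h·√(V₂²−V₁²)/(V₁V₂).
√(V₂²−V₁²) = √(2275²−574²) = 2201.4 m/s; delay term = 2·38.7·2201.4/(574·2275) = 0.13048 s.
t = 43.9/2275 + 0.13048 = 0.14978 s.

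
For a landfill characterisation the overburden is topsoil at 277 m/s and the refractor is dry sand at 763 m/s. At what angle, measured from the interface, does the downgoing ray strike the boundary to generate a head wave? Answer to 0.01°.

68.71°

At critical incidence the refracted ray runs along the interface (θ₂ = 90°), so sin θ_c = V₁/V₂.
θ_c = arcsin(277/763) = arcsin 0.3630 = 21.29°.
Measured from the interface: 90° − 21.29° = 68.71°.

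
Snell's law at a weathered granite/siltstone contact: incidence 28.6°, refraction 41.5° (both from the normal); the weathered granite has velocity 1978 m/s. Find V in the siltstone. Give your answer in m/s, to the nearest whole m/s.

2738 m/s

sin 28.6° = 0.4787; sin 41.5° = 0.6626.
V₂ = V₁·(sin θ₂/sin θ₁) = 1978·(0.6626/0.4787) = 2738.01 m/s.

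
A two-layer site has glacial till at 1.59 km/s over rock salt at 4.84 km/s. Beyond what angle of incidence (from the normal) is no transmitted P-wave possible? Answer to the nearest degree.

19°

Critical incidence: sin θ_c = V₁/V₂ = 1.59/4.84 = 0.3285.
θ_c = arcsin 0.3285 = 19.18°.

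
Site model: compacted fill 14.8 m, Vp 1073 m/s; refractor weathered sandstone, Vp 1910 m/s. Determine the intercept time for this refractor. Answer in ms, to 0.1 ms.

θ_c = arcsin(V₁/V₂) = arcsin(1073/1910) = 34.18°; cos θ_c = 0.8273.
tᵢ = 2h·cos θ_c / V₁ = 2·14.8·0.8273 / 1073 = 0.02282 s.

22.8 ms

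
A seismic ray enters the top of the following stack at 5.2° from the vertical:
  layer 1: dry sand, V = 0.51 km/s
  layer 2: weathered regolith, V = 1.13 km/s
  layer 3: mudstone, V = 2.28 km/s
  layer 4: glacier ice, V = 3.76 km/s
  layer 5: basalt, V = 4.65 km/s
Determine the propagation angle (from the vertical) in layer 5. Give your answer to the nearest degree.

Ray parameter p = sin 5.2° / 0.51 = 1.7771e-01 s/km.
sin θ_5 = p·V_5 = 1.7771e-01 × 4.65 = 0.8264.
θ_5 = 55.73° from the vertical.

56°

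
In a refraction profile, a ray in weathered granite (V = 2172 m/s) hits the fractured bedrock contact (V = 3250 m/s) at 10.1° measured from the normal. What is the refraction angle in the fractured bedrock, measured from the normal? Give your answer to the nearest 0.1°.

15.2°

sin θ₁/V₁ = sin θ₂/V₂ ⇒ sin θ₂ = 3250·sin 10.1°/2172 = 3250·0.1754/2172 = 0.2624.
θ₂ = arcsin 0.2624 = 15.21° from the normal.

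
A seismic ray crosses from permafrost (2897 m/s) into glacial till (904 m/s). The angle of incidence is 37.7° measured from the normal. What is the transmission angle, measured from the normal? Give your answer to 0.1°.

11.0°

sin θ₁/V₁ = sin θ₂/V₂ ⇒ sin θ₂ = 904·sin 37.7°/2897 = 904·0.6115/2897 = 0.1908.
θ₂ = sin⁻¹(0.1908) = 11.00° (from vertical).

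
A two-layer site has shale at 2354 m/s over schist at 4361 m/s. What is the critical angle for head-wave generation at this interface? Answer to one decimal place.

32.7°

At critical incidence the refracted ray runs along the interface (θ₂ = 90°), so sin θ_c = V₁/V₂.
θ_c = arcsin(2354/4361) = arcsin 0.5398 = 32.67°.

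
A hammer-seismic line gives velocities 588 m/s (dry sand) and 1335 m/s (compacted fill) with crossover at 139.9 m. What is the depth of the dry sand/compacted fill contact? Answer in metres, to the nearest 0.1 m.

h = (x_cross/2)·√((V₂−V₁)/(V₂+V₁)).
(V₂−V₁)/(V₂+V₁) = (1335−588)/(1335+588) = 0.3885; √ = 0.6233.
h = (139.9/2)·0.6233 = 43.60 m.

43.6 m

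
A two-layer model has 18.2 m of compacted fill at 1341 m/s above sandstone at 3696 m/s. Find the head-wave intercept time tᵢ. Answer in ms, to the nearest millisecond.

25 ms

θ_c = arcsin(V₁/V₂) = arcsin(1341/3696) = 21.27°; cos θ_c = 0.9319.
tᵢ = 2h·cos θ_c / V₁ = 2·18.2·0.9319 / 1341 = 0.02529 s.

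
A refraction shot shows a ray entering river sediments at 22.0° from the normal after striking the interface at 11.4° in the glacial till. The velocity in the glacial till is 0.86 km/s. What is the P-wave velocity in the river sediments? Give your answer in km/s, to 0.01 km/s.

sin 11.4° = 0.1977; sin 22.0° = 0.3746.
V₂ = V₁·(sin θ₂/sin θ₁) = 0.86·(0.3746/0.1977) = 1.63 km/s.

1.63 km/s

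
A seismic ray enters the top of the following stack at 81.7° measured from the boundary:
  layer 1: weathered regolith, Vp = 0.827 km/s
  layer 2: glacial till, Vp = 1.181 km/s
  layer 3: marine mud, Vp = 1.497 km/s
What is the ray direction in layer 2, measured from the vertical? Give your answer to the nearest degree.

12°

From the normal: θ₁ = 90° − 81.7° = 8.3°.
Snell's law across each interface conserves sin θ / V, so sin θ_2 = V_2·sin θ₁/V₁.
sin θ_2 = 1.181 × sin 8.3° / 0.827 = 0.2061.
θ_2 = 11.90° from the vertical.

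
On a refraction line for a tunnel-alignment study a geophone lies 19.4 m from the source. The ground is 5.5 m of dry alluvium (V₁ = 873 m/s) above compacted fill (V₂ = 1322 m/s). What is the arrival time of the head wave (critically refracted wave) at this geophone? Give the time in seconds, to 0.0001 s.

θ_c = arcsin(V₁/V₂) = arcsin(873/1322) = 41.33°, cos θ_c = 0.7509.
Intercept time tᵢ = 2h cos θ_c / V₁ = 2·5.5·0.7509/873 = 0.00946 s.
t = x/V₂ + tᵢ = 19.4/1322 + 0.00946 = 0.02414 s.

0.0241 s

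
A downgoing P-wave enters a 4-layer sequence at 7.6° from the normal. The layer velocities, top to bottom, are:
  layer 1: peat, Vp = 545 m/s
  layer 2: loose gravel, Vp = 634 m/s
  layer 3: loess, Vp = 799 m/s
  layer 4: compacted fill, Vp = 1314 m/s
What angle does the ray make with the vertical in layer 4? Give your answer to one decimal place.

Snell's law across each interface conserves sin θ / V, so sin θ_4 = V_4·sin θ₁/V₁.
sin θ_4 = 1314 × sin 7.6° / 545 = 0.3189.
θ_4 = arcsin 0.3189 = 18.59°.

18.6°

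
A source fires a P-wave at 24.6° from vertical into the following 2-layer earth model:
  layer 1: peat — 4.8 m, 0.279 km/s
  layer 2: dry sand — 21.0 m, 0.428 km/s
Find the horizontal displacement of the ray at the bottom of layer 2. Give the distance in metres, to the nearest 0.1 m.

p = sin θ₁/V₁ = sin 24.6°/0.279 = 1.4920e+00 s/km is conserved through the stack.
Layer 1: θ = 24.60°; offset = 4.8·tan 24.60° = 2.198 m.
Layer 2: sin θ = p·0.428 = 0.6386 → θ = 39.69°; offset = 21.0·tan 39.69° = 17.427 m.
Summing the layer offsets gives 19.624 m.

19.6 m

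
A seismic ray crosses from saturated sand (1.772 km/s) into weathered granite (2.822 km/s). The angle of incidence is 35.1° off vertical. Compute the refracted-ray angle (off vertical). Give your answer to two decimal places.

66.31°

Snell's law: sin θ₂ = (V₂/V₁)·sin θ₁ = (2.822/1.772)·sin 35.1° = 0.9157.
θ₂ = sin⁻¹(0.9157) = 66.31° (from vertical).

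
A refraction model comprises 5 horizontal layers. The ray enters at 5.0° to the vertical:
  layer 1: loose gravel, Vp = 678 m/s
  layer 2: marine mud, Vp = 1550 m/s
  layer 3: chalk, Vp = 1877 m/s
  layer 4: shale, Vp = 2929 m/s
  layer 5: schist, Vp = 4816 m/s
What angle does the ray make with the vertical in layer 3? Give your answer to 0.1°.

Snell's law across each interface conserves sin θ / V, so sin θ_3 = V_3·sin θ₁/V₁.
sin θ_3 = 1877 × sin 5.0° / 678 = 0.2413.
θ_3 = arcsin 0.2413 = 13.96°.

14.0°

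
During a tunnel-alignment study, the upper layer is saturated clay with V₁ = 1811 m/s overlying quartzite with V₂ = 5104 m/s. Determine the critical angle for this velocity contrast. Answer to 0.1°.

20.8°

At critical incidence the refracted ray runs along the interface (θ₂ = 90°), so sin θ_c = V₁/V₂.
θ_c = arcsin(1811/5104) = arcsin 0.3548 = 20.78°.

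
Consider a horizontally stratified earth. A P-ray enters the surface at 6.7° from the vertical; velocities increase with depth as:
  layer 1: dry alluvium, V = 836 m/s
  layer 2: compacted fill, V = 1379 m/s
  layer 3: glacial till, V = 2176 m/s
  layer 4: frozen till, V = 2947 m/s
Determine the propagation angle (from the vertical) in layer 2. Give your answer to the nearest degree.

Snell's law across each interface conserves sin θ / V, so sin θ_2 = V_2·sin θ₁/V₁.
sin θ_2 = 1379 × sin 6.7° / 836 = 0.1925.
θ_2 = arcsin 0.1925 = 11.10°.

11°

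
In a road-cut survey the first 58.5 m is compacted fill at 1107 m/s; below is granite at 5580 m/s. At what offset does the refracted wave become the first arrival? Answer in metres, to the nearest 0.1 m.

143.1 m

θ_c = arcsin(1107/5580) = 11.44°, so cos θ_c = 0.9801 and tᵢ = 2h cos θ_c/V₁ = 0.1036 s.
At crossover x/V₁ = x/V₂ + tᵢ ⇒ x = tᵢ/(1/V₁ − 1/V₂) = 0.10359/(9.0334e-04 − 1.7921e-04) = 143.05 m.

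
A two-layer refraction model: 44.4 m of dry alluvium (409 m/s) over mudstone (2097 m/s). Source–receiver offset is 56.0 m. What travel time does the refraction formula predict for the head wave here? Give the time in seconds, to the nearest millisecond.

θ_c = arcsin(V₁/V₂) = arcsin(409/2097) = 11.25°, cos θ_c = 0.9808.
Intercept time tᵢ = 2h cos θ_c / V₁ = 2·44.4·0.9808/409 = 0.21295 s.
t = x/V₂ + tᵢ = 56.0/2097 + 0.21295 = 0.23965 s.

0.240 s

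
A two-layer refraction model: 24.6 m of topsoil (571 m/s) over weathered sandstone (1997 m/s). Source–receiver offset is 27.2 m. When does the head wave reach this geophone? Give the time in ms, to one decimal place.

θ_c = arcsin(V₁/V₂) = arcsin(571/1997) = 16.61°, cos θ_c = 0.9583.
Intercept time tᵢ = 2h cos θ_c / V₁ = 2·24.6·0.9583/571 = 0.08257 s.
t = x/V₂ + tᵢ = 27.2/1997 + 0.08257 = 0.09619 s.

96.2 ms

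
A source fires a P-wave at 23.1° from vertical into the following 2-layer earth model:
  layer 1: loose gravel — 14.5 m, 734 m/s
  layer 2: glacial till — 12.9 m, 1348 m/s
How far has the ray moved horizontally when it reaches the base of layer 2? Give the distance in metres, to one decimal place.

19.6 m

Apply Snell's law at each interface; in layer i the horizontal offset is hᵢ·tan θᵢ.
Layer 1: θ = 23.10°; offset = 14.5·tan 23.10° = 6.185 m.
Layer 2: sin θ = 1348·sin 23.1°/734 = 0.7205, θ = 46.10°; offset = 12.9·tan 46.10° = 13.404 m.
Total horizontal offset = 19.589 m.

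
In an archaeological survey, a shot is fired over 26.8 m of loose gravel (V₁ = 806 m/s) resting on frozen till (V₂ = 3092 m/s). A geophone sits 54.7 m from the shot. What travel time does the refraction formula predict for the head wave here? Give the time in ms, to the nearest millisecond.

t = x/V₂ + 2h·√(V₂²−V₁²)/(V₁V₂).
√(V₂²−V₁²) = √(3092²−806²) = 2985.1 m/s; delay term = 2·26.8·2985.1/(806·3092) = 0.06420 s.
t = 54.7/3092 + 0.06420 = 0.08189 s.

82 ms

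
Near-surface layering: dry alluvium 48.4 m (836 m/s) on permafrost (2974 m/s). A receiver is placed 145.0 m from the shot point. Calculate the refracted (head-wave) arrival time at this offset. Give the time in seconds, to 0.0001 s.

t = x/V₂ + 2h·√(V₂²−V₁²)/(V₁V₂).
√(V₂²−V₁²) = √(2974²−836²) = 2854.1 m/s; delay term = 2·48.4·2854.1/(836·2974) = 0.11112 s.
t = 145.0/2974 + 0.11112 = 0.15988 s.

0.1599 s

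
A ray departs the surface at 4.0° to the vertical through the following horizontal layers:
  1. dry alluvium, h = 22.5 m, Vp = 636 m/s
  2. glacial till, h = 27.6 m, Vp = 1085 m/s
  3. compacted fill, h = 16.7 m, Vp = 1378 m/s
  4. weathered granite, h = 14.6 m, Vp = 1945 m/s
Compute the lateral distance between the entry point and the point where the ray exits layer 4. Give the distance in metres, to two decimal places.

10.62 m

Apply Snell's law at each interface; in layer i the horizontal offset is hᵢ·tan θᵢ.
Layer 1: θ = 4.00°; offset = 22.5·tan 4.00° = 1.5734 m.
Layer 2: sin θ = 1085·sin 4.0°/636 = 0.1190, θ = 6.83°; offset = 27.6·tan 6.83° = 3.3080 m.
Layer 3: sin θ = 1378·sin 4.0°/636 = 0.1511, θ = 8.69°; offset = 16.7·tan 8.69° = 2.5534 m.
Layer 4: sin θ = 1945·sin 4.0°/636 = 0.2133, θ = 12.32°; offset = 14.6·tan 12.32° = 3.1880 m.
Σ offsets = 10.6227 m.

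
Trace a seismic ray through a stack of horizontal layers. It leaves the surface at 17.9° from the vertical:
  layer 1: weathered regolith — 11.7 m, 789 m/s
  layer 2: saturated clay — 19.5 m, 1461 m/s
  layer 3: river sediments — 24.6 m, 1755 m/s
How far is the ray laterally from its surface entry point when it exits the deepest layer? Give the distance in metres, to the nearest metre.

Apply Snell's law at each interface; in layer i the horizontal offset is hᵢ·tan θᵢ.
Layer 1: θ = 17.90°; offset = 11.7·tan 17.90° = 3.779 m.
Layer 2: sin θ = 1461·sin 17.9°/789 = 0.5691, θ = 34.69°; offset = 19.5·tan 34.69° = 13.497 m.
Layer 3: sin θ = 1755·sin 17.9°/789 = 0.6837, θ = 43.13°; offset = 24.6·tan 43.13° = 23.045 m.
Total horizontal offset = 40.321 m.

40 m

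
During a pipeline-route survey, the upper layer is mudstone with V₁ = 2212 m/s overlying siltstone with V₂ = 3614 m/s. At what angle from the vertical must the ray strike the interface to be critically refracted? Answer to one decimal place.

37.7°

Critical incidence: sin θ_c = V₁/V₂ = 2212/3614 = 0.6121.
θ_c = arcsin 0.6121 = 37.74°.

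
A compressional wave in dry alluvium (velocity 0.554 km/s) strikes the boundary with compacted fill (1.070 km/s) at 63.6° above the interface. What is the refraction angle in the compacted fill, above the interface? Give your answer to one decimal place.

Convert to the normal: θ₁ = 90° − 63.6° = 26.4°.
Snell's law: sin θ₂ = (V₂/V₁)·sin θ₁ = (1.070/0.554)·sin 26.4° = 0.8588.
θ₂ = sin⁻¹(0.8588) = 59.18° (from vertical).
From the interface: 90° − 59.18° = 30.82°.

30.8°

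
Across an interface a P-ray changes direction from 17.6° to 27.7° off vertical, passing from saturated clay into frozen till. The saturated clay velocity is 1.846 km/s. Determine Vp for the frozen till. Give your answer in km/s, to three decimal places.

sin 17.6° = 0.3024; sin 27.7° = 0.4648.
V₂ = V₁·(sin θ₂/sin θ₁) = 1.846·(0.4648/0.3024) = 2.838 km/s.

2.838 km/s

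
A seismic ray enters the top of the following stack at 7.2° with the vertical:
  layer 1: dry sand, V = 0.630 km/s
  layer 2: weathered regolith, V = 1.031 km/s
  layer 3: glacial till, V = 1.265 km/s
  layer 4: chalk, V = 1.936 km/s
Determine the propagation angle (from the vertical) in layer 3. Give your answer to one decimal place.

Ray parameter p = sin 7.2° / 0.630 = 1.9894e-01 s/km.
sin θ_3 = p·V_3 = 1.9894e-01 × 1.265 = 0.2517.
θ_3 = 14.58° from the vertical.

14.6°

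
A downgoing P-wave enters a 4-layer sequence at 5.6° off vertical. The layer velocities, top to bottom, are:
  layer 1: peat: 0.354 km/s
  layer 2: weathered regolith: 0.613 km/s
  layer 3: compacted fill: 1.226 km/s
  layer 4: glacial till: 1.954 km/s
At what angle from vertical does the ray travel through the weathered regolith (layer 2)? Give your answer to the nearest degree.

10°

Snell's law across each interface conserves sin θ / V, so sin θ_2 = V_2·sin θ₁/V₁.
sin θ_2 = 0.613 × sin 5.6° / 0.354 = 0.1690.
θ_2 = arcsin 0.1690 = 9.73°.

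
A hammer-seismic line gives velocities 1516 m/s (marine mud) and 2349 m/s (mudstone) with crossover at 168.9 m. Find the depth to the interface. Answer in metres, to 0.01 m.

39.21 m

x_cross = 2h·√((V₂+V₁)/(V₂−V₁)) → h = x_cross / (2·√((V₂+V₁)/(V₂−V₁))).
√((V₂+V₁)/(V₂−V₁)) = √((2349+1516)/(2349−1516)) = 2.1540.
h = 168.9 / (2·2.1540) = 39.21 m.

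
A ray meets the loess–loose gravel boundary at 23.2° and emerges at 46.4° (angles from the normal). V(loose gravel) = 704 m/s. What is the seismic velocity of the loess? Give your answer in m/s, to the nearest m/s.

383 m/s

sin 23.2° = 0.3939; sin 46.4° = 0.7242.
V₁ = V₂·(sin θ₁/sin θ₂) = 704·(0.3939/0.7242) = 382.97 m/s.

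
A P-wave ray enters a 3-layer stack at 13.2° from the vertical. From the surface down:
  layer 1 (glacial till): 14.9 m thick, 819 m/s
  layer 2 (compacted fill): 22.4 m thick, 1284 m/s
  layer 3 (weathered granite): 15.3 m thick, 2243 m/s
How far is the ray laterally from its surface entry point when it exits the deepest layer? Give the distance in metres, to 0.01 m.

24.35 m

p = sin θ₁/V₁ = sin 13.2°/819 = 2.7882e-04 s/m is conserved through the stack.
Layer 1: θ = 13.20°; offset = 14.9·tan 13.20° = 3.4948 m.
Layer 2: sin θ = p·1284 = 0.3580 → θ = 20.98°; offset = 22.4·tan 20.98° = 8.5884 m.
Layer 3: sin θ = p·2243 = 0.6254 → θ = 38.71°; offset = 15.3·tan 38.71° = 12.2622 m.
Total horizontal offset = 24.3454 m.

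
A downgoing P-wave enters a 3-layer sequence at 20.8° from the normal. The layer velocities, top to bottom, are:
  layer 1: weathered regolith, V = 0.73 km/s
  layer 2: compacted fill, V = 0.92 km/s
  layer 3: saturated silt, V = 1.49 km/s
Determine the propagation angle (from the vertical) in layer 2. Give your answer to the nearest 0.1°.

Ray parameter p = sin 20.8° / 0.73 = 4.8645e-01 s/km.
sin θ_2 = p·V_2 = 4.8645e-01 × 0.92 = 0.4475.
θ_2 = arcsin 0.4475 = 26.59°.

26.6°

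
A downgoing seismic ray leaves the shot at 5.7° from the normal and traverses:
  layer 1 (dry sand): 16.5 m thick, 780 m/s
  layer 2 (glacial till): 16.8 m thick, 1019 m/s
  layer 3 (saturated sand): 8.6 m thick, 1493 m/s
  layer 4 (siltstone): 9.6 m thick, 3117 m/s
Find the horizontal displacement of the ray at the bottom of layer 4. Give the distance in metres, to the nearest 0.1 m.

9.7 m

p = sin θ₁/V₁ = sin 5.7°/780 = 1.2733e-04 s/m is conserved through the stack.
Layer 1: θ = 5.70°; offset = 16.5·tan 5.70° = 1.647 m.
Layer 2: sin θ = p·1019 = 0.1298 → θ = 7.46°; offset = 16.8·tan 7.46° = 2.198 m.
Layer 3: sin θ = p·1493 = 0.1901 → θ = 10.96°; offset = 8.6·tan 10.96° = 1.665 m.
Layer 4: sin θ = p·3117 = 0.3969 → θ = 23.38°; offset = 9.6·tan 23.38° = 4.151 m.
Total horizontal offset = 9.662 m.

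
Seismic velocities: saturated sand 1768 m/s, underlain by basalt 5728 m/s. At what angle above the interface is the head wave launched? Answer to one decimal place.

At critical incidence the refracted ray runs along the interface (θ₂ = 90°), so sin θ_c = V₁/V₂.
θ_c = arcsin(1768/5728) = arcsin 0.3087 = 17.98°.
Measured from the interface: 90° − 17.98° = 72.02°.

72.0°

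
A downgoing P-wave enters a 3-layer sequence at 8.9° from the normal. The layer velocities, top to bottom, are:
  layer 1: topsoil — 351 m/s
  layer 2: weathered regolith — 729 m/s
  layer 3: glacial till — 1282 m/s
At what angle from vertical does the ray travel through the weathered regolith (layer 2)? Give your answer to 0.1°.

18.7°

Snell's law across each interface conserves sin θ / V, so sin θ_2 = V_2·sin θ₁/V₁.
sin θ_2 = 729 × sin 8.9° / 351 = 0.3213.
θ_2 = 18.74° from the vertical.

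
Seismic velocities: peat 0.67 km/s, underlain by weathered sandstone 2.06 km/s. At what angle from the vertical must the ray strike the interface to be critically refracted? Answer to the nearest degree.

Critical incidence: sin θ_c = V₁/V₂ = 0.67/2.06 = 0.3252.
θ_c = arcsin 0.3252 = 18.98°.

19°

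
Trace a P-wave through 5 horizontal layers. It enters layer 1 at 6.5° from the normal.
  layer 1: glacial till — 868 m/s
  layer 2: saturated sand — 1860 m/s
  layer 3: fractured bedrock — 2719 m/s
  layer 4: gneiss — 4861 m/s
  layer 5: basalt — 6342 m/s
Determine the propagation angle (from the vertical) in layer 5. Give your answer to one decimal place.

55.8°

Ray parameter p = sin 6.5° / 868 = 1.3042e-04 s/m.
sin θ_5 = p·V_5 = 1.3042e-04 × 6342 = 0.8271.
θ_5 = 55.80° from the vertical.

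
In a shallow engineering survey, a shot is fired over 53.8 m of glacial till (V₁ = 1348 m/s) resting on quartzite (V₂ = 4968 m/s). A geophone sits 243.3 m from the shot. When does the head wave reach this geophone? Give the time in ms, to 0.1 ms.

125.8 ms

θ_c = arcsin(V₁/V₂) = arcsin(1348/4968) = 15.74°, cos θ_c = 0.9625.
Intercept time tᵢ = 2h cos θ_c / V₁ = 2·53.8·0.9625/1348 = 0.07683 s.
t = x/V₂ + tᵢ = 243.3/4968 + 0.07683 = 0.12580 s.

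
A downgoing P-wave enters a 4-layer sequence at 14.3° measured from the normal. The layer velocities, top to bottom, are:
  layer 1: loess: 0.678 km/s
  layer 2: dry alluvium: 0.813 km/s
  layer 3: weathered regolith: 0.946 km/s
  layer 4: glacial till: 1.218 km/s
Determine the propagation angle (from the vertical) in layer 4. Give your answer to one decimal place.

Ray parameter p = sin 14.3° / 0.678 = 3.6431e-01 s/km.
sin θ_4 = p·V_4 = 3.6431e-01 × 1.218 = 0.4437.
θ_4 = 26.34° from the vertical.

26.3°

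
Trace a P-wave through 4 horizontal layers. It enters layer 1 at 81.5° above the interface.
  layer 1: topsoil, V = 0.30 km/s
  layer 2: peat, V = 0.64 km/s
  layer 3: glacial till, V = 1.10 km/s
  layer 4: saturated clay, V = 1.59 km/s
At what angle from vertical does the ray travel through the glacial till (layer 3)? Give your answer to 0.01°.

32.82°

From the normal: θ₁ = 90° − 81.5° = 8.5°.
Snell's law across each interface conserves sin θ / V, so sin θ_3 = V_3·sin θ₁/V₁.
sin θ_3 = 1.10 × sin 8.5° / 0.30 = 0.5420.
θ_3 = arcsin 0.5420 = 32.82°.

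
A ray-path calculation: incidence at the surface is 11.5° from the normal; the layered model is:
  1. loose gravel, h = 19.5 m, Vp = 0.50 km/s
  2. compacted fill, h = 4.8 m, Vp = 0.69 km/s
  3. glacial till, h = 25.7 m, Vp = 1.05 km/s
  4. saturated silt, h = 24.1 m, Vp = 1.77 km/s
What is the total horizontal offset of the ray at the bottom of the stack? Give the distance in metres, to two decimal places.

41.20 m

Apply Snell's law at each interface; in layer i the horizontal offset is hᵢ·tan θᵢ.
Layer 1: θ = 11.50°; offset = 19.5·tan 11.50° = 3.9673 m.
Layer 2: sin θ = 0.69·sin 11.5°/0.50 = 0.2751, θ = 15.97°; offset = 4.8·tan 15.97° = 1.3736 m.
Layer 3: sin θ = 1.05·sin 11.5°/0.50 = 0.4187, θ = 24.75°; offset = 25.7·tan 24.75° = 11.8483 m.
Layer 4: sin θ = 1.77·sin 11.5°/0.50 = 0.7058, θ = 44.89°; offset = 24.1·tan 44.89° = 24.0086 m.
Summing the layer offsets gives 41.1979 m.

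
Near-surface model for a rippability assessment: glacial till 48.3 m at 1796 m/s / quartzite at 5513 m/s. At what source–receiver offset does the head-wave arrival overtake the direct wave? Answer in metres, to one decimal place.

x_cross = 2h·√((V₂+V₁)/(V₂−V₁)).
(V₂+V₁)/(V₂−V₁) = (5513+1796)/(5513−1796) = 1.9664; √ = 1.4023.
x_cross = 2·48.3·1.4023 = 135.46 m.

135.5 m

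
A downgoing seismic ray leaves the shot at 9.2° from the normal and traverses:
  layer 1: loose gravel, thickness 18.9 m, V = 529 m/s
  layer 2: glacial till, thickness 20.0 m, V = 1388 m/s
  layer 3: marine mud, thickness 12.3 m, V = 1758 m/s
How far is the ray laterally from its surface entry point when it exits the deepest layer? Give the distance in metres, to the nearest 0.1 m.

20.0 m

Apply Snell's law at each interface; in layer i the horizontal offset is hᵢ·tan θᵢ.
Layer 1: θ = 9.20°; offset = 18.9·tan 9.20° = 3.061 m.
Layer 2: sin θ = 1388·sin 9.2°/529 = 0.4195, θ = 24.80°; offset = 20.0·tan 24.80° = 9.243 m.
Layer 3: sin θ = 1758·sin 9.2°/529 = 0.5313, θ = 32.10°; offset = 12.3·tan 32.10° = 7.714 m.
Total horizontal offset = 20.018 m.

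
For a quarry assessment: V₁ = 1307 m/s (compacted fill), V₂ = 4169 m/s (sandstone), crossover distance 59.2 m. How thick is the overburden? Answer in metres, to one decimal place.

21.4 m

h = (x_cross/2)·√((V₂−V₁)/(V₂+V₁)).
(V₂−V₁)/(V₂+V₁) = (4169−1307)/(4169+1307) = 0.5226; √ = 0.7229.
h = (59.2/2)·0.7229 = 21.40 m.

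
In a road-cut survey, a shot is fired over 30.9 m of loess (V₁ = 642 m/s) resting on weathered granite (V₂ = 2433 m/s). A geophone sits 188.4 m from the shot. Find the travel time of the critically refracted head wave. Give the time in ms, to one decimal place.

θ_c = arcsin(V₁/V₂) = arcsin(642/2433) = 15.30°, cos θ_c = 0.9646.
Intercept time tᵢ = 2h cos θ_c / V₁ = 2·30.9·0.9646/642 = 0.09285 s.
t = x/V₂ + tᵢ = 188.4/2433 + 0.09285 = 0.17029 s.

170.3 ms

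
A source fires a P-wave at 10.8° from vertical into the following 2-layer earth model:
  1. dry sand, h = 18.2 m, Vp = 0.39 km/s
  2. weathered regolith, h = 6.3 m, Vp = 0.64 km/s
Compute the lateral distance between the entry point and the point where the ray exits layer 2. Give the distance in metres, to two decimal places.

5.51 m

Apply Snell's law at each interface; in layer i the horizontal offset is hᵢ·tan θᵢ.
Layer 1: θ = 10.80°; offset = 18.2·tan 10.80° = 3.4718 m.
Layer 2: sin θ = 0.64·sin 10.8°/0.39 = 0.3075, θ = 17.91°; offset = 6.3·tan 17.91° = 2.0359 m.
Σ offsets = 5.5077 m.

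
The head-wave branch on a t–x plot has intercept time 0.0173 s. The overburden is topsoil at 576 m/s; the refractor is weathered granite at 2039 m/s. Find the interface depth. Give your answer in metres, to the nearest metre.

5 m

θ_c = arcsin(576/2039) = 16.41°; cos θ_c = 0.9593.
tᵢ = 2h cos θ_c/V₁ ⇒ h = tᵢ·V₁/(2 cos θ_c) = 0.0173·576/(2·0.9593) = 5.19 m.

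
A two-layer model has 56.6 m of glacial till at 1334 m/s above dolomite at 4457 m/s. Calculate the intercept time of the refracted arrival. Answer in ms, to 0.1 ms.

tᵢ = 2h·√(V₂²−V₁²)/(V₁V₂).
√(V₂²−V₁²) = √(4457²−1334²) = 4252.7 m/s.
tᵢ = 2·56.6·4252.7/(1334·4457) = 0.08097 s.

81.0 ms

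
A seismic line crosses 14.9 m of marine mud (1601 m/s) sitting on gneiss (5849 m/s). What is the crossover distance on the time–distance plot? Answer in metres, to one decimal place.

x_cross = 2h·√((V₂+V₁)/(V₂−V₁)).
(V₂+V₁)/(V₂−V₁) = (5849+1601)/(5849−1601) = 1.7538; √ = 1.3243.
x_cross = 2·14.9·1.3243 = 39.46 m.

39.5 m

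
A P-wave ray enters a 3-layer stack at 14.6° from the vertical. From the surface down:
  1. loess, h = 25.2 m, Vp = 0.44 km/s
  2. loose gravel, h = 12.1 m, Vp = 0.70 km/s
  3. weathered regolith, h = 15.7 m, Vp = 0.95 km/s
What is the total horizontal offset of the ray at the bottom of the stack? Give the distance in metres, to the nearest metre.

22 m

Apply Snell's law at each interface; in layer i the horizontal offset is hᵢ·tan θᵢ.
Layer 1: θ = 14.60°; offset = 25.2·tan 14.60° = 6.564 m.
Layer 2: sin θ = 0.70·sin 14.6°/0.44 = 0.4010, θ = 23.64°; offset = 12.1·tan 23.64° = 5.297 m.
Layer 3: sin θ = 0.95·sin 14.6°/0.44 = 0.5442, θ = 32.97°; offset = 15.7·tan 32.97° = 10.185 m.
Σ offsets = 22.046 m.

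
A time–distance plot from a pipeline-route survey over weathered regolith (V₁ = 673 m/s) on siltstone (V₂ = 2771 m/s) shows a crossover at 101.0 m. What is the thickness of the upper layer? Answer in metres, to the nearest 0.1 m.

39.4 m

x_cross = 2h·√((V₂+V₁)/(V₂−V₁)) → h = x_cross / (2·√((V₂+V₁)/(V₂−V₁))).
√((V₂+V₁)/(V₂−V₁)) = √((2771+673)/(2771−673)) = 1.2812.
h = 101.0 / (2·1.2812) = 39.42 m.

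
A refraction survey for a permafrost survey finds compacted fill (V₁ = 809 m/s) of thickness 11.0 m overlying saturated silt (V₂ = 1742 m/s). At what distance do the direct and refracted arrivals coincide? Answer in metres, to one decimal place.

θ_c = arcsin(809/1742) = 27.67°, so cos θ_c = 0.8856 and tᵢ = 2h cos θ_c/V₁ = 0.0241 s.
At crossover x/V₁ = x/V₂ + tᵢ ⇒ x = tᵢ/(1/V₁ − 1/V₂) = 0.02408/(1.2361e-03 − 5.7405e-04) = 36.38 m.

36.4 m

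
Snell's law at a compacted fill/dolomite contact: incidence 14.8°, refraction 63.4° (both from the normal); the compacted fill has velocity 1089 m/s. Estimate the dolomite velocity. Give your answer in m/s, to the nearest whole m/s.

3812 m/s

Snell's law: sin 14.8°/V₁ = sin 63.4°/V₂.
V₂ = V₁·sin 63.4°/sin 14.8° = 1089 × 3.5004 = 3811.90 m/s.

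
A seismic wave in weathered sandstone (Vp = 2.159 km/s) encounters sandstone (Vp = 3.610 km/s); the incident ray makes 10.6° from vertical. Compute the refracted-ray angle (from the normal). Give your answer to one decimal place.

Snell's law: sin θ₂ = (V₂/V₁)·sin θ₁ = (3.610/2.159)·sin 10.6° = 0.3076.
θ₂ = arcsin 0.3076 = 17.91° from the normal.

17.9°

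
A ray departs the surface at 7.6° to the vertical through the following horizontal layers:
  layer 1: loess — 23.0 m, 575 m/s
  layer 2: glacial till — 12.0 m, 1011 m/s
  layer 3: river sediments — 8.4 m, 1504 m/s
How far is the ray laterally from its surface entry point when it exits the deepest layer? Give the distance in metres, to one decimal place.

9.0 m

Apply Snell's law at each interface; in layer i the horizontal offset is hᵢ·tan θᵢ.
Layer 1: θ = 7.60°; offset = 23.0·tan 7.60° = 3.069 m.
Layer 2: sin θ = 1011·sin 7.6°/575 = 0.2325, θ = 13.45°; offset = 12.0·tan 13.45° = 2.869 m.
Layer 3: sin θ = 1504·sin 7.6°/575 = 0.3459, θ = 20.24°; offset = 8.4·tan 20.24° = 3.097 m.
Σ offsets = 9.035 m.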